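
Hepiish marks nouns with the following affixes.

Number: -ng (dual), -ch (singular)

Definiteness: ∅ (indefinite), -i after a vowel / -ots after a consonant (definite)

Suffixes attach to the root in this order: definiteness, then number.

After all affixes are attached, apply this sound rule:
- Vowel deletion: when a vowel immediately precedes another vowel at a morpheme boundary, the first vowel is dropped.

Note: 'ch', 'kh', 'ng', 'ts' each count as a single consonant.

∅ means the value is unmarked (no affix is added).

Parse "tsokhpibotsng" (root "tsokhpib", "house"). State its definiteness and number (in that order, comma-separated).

definite, dual

Segment: tsokhpib-ots-ng.
definiteness: -i/ots → definite.
number: -ng → dual.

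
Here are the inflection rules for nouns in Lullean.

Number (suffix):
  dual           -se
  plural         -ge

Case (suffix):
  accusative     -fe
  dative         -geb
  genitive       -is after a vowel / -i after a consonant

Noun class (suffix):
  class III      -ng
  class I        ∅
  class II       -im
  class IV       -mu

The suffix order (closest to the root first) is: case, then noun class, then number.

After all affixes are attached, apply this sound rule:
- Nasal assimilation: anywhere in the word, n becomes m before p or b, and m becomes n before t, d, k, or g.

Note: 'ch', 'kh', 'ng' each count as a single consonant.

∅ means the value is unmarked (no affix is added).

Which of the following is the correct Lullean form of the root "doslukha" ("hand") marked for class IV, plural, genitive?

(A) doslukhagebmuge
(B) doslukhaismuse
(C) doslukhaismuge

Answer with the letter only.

Attach case genitive -is (after vowel 'a') → doslukhais.
Attach noun class class IV -mu → doslukhaismu.
Attach number plural -ge → doslukhaismuge.
Nasal assimilation: no change.
So the correct form is doslukhaismuge, option (C).
(B) doslukhaismuse is wrong: it uses dual instead of plural for number.
(A) doslukhagebmuge is wrong: it uses dative instead of genitive for case.

C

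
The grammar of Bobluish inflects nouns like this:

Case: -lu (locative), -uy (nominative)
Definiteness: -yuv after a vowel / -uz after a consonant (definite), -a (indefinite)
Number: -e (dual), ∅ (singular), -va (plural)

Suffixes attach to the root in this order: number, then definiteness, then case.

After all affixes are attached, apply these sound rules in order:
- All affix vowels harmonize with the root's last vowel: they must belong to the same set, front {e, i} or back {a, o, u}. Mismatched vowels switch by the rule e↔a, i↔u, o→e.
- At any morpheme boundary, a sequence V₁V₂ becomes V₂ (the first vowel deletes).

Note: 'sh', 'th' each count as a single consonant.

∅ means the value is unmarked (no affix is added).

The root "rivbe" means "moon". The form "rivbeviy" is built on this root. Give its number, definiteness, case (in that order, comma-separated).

Segment: rivbe-va-a-uy.
number: -va → plural.
definiteness: -a → indefinite.
case: -uy → nominative.

plural, indefinite, nominative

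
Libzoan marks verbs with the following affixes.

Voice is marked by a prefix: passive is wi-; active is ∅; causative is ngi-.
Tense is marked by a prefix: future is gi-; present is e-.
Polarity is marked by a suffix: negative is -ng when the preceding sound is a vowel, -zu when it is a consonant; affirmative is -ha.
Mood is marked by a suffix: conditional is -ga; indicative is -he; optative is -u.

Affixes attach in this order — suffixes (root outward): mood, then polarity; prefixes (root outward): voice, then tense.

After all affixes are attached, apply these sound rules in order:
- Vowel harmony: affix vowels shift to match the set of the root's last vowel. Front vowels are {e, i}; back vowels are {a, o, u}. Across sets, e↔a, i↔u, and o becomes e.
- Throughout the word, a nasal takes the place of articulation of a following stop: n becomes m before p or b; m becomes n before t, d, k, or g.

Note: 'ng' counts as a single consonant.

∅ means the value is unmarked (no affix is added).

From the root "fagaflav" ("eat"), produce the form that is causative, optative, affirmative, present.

angufagaflavuha

Attach mood optative -u → fagaflavu.
Attach voice causative ngi- → ngifagaflavu.
Attach polarity affirmative -ha → ngifagaflavuha.
Attach tense present e- → engifagaflavuha.
Apply vowel harmony: engifagaflavuha → angufagaflavuha.
Nasal assimilation: no change.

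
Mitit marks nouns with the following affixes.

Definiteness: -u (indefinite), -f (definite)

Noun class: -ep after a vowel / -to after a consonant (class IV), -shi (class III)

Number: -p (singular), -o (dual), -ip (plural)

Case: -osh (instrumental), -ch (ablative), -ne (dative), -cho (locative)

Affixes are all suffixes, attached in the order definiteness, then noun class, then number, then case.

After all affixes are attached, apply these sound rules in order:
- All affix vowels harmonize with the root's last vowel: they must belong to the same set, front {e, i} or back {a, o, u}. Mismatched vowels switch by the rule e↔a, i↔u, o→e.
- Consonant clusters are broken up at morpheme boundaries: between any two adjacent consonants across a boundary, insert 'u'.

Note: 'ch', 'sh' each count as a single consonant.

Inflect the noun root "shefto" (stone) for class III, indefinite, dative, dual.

sheftoushuona

Attach definiteness indefinite -u → sheftou.
Attach noun class class III -shi → sheftoushi.
Attach number dual -o → sheftoushio.
Attach case dative -ne → sheftoushione.
Apply vowel harmony: sheftoushione → sheftoushuona.
Epenthesis: no change.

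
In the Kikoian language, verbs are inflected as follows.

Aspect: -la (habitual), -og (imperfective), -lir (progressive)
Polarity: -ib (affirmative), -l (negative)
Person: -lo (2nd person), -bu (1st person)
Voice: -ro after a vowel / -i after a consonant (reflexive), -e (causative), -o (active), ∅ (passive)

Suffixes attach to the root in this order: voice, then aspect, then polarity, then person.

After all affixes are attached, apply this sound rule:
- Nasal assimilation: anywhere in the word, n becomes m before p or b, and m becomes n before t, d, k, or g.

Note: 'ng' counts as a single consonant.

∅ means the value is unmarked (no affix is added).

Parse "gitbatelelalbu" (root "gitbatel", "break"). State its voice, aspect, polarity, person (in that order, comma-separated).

Segment: gitbatel-e-la-l-bu.
voice: -e → causative.
aspect: -la → habitual.
polarity: -l → negative.
person: -bu → 1st person.

causative, habitual, negative, 1st person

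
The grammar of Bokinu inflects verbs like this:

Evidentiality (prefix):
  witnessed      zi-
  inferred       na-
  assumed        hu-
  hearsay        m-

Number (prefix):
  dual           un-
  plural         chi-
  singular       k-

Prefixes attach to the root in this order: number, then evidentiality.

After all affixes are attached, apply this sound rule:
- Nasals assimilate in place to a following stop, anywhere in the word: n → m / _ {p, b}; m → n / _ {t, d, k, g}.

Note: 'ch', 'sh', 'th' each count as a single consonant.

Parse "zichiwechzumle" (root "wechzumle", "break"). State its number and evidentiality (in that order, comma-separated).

Segment: zi-chi-wechzumle.
number: chi- → plural.
evidentiality: zi- → witnessed.

plural, witnessed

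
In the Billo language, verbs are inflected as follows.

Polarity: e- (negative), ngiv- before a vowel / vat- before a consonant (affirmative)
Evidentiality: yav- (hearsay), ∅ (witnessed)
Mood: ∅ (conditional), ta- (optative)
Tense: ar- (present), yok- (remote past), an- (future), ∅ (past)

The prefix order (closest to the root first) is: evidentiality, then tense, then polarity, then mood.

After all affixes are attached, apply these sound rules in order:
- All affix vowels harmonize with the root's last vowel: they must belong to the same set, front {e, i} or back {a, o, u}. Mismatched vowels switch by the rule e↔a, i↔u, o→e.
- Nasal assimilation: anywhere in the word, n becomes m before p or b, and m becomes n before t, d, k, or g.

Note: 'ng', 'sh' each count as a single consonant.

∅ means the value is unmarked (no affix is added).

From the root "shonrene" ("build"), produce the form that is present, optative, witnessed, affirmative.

tengivershonrene

evidentiality = witnessed: zero marking, form stays shonrene.
Attach tense present ar- → arshonrene.
Attach polarity affirmative ngiv- (before vowel 'a') → ngivarshonrene.
Attach mood optative ta- → tangivarshonrene.
Apply vowel harmony: tangivarshonrene → tengivershonrene.
Nasal assimilation: no change.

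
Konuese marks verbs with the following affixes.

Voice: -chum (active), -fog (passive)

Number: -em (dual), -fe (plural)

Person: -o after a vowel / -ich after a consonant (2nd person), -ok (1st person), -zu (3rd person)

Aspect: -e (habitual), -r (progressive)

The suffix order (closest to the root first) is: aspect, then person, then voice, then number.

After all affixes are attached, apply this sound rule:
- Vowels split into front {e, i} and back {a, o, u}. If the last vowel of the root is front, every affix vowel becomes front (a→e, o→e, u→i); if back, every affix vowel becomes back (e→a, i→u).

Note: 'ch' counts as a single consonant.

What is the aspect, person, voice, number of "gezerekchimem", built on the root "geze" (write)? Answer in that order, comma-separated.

progressive, 1st person, active, dual

Segment: geze-r-ok-chum-em.
aspect: -r → progressive.
person: -ok → 1st person.
voice: -chum → active.
number: -em → dual.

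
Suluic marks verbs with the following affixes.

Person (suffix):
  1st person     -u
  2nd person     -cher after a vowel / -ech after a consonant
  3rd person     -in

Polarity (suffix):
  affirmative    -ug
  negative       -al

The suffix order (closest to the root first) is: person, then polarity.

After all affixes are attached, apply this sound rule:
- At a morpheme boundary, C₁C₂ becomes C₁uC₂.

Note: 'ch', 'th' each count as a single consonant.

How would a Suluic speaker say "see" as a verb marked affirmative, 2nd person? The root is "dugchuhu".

dugchuhucherug

Attach person 2nd person -cher (after vowel 'u') → dugchuhucher.
Attach polarity affirmative -ug → dugchuhucherug.
Epenthesis: no change.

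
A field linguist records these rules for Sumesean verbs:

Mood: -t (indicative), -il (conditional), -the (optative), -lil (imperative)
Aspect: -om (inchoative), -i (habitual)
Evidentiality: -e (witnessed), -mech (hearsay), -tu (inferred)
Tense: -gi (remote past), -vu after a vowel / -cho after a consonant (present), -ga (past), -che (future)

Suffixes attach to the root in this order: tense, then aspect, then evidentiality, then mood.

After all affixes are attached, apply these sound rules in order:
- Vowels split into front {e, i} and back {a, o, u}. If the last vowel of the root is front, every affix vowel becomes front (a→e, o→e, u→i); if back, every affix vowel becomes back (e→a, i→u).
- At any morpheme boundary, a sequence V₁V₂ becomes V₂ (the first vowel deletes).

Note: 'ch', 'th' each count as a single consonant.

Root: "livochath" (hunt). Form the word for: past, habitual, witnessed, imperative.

Attach tense past -ga → livochathga.
Attach aspect habitual -i → livochathgai.
Attach evidentiality witnessed -e → livochathgaie.
Attach mood imperative -lil → livochathgaielil.
Apply vowel harmony: livochathgaielil → livochathgaualul.
Apply vowel deletion: livochathgaualul → livochathgalul.

livochathgalul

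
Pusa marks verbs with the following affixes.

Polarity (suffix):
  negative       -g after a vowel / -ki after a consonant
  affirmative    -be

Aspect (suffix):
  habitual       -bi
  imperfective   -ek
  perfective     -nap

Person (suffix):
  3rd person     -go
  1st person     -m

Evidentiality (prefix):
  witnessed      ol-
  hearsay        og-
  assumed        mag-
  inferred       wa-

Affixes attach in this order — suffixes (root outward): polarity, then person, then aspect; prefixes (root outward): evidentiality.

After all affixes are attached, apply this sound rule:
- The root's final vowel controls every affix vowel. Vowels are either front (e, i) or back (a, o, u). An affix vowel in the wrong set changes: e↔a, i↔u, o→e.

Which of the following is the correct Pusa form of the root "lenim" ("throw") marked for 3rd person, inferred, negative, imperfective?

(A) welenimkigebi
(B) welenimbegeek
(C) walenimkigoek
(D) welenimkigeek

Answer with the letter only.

D

Attach polarity negative -ki (after consonant 'm') → lenimki.
Attach evidentiality inferred wa- → walenimki.
Attach person 3rd person -go → walenimkigo.
Attach aspect imperfective -ek → walenimkigoek.
Apply vowel harmony: walenimkigoek → welenimkigeek.
So the correct form is welenimkigeek, option (D).
(A) welenimkigebi is wrong: it uses habitual instead of imperfective for aspect.
(B) welenimbegeek is wrong: it uses affirmative instead of negative for polarity.
(C) walenimkigoek is wrong: it fails to apply the sound rule(s).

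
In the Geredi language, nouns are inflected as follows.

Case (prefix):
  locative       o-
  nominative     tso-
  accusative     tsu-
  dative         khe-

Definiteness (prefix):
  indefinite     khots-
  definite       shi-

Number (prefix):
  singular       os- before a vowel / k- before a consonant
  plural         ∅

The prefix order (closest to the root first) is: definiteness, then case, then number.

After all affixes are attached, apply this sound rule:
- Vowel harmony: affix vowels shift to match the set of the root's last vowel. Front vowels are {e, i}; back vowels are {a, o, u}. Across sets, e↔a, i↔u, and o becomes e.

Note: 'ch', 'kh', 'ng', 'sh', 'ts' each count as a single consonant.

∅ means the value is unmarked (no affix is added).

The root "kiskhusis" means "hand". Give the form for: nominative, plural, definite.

Attach definiteness definite shi- → shikiskhusis.
Attach case nominative tso- → tsoshikiskhusis.
number = plural: zero marking, form stays tsoshikiskhusis.
Apply vowel harmony: tsoshikiskhusis → tseshikiskhusis.

tseshikiskhusis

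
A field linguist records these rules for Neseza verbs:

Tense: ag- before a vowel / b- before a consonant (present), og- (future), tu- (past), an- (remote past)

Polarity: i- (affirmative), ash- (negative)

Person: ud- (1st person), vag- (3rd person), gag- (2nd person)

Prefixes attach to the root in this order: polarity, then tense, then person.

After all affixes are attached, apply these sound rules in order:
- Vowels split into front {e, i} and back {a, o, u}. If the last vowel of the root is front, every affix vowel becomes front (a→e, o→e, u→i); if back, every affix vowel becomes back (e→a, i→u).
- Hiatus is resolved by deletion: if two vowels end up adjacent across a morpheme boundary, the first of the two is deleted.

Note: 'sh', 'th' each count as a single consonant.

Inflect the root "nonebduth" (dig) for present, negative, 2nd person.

gagagashnonebduth

Attach polarity negative ash- → ashnonebduth.
Attach tense present ag- (before vowel 'a') → agashnonebduth.
Attach person 2nd person gag- → gagagashnonebduth.
Vowel harmony: no change.
Vowel deletion: no change.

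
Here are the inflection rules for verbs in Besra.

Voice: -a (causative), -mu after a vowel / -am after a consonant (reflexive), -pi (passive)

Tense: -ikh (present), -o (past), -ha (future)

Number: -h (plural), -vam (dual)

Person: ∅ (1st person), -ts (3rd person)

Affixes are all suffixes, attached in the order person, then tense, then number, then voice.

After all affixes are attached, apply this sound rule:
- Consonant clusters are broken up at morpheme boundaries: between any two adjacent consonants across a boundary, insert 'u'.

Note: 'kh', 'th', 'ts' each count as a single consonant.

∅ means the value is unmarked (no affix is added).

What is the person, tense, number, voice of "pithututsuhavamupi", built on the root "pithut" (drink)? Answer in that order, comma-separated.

Segment: pithut-ts-ha-vam-pi.
person: -ts → 3rd person.
tense: -ha → future.
number: -vam → dual.
voice: -pi → passive.

3rd person, future, dual, passive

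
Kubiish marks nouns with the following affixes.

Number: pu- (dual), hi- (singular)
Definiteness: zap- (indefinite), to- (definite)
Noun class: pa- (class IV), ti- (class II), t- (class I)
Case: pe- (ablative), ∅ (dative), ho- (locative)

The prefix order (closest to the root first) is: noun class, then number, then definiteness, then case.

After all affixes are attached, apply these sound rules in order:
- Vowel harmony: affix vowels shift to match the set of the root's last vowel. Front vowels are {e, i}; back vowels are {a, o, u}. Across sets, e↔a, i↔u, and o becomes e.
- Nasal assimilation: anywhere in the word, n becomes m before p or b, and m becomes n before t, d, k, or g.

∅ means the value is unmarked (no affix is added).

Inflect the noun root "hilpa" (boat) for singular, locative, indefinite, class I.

Attach noun class class I t- → thilpa.
Attach number singular hi- → hithilpa.
Attach definiteness indefinite zap- → zaphithilpa.
Attach case locative ho- → hozaphithilpa.
Apply vowel harmony: hozaphithilpa → hozaphuthilpa.
Nasal assimilation: no change.

hozaphuthilpa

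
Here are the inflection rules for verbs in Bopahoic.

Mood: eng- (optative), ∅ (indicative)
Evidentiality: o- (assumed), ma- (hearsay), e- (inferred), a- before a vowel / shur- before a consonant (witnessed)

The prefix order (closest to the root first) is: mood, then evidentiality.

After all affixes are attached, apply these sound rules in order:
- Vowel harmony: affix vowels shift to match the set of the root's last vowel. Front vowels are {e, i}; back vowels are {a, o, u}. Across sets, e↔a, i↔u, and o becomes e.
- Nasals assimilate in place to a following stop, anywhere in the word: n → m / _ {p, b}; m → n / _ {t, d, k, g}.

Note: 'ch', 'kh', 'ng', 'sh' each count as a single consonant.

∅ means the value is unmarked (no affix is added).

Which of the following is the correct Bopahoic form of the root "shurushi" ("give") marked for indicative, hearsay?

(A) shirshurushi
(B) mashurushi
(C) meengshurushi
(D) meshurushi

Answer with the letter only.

mood = indicative: zero marking, form stays shurushi.
Attach evidentiality hearsay ma- → mashurushi.
Apply vowel harmony: mashurushi → meshurushi.
Nasal assimilation: no change.
So the correct form is meshurushi, option (D).
(B) mashurushi is wrong: it fails to apply the sound rule(s).
(C) meengshurushi is wrong: it uses optative instead of indicative for mood.
(A) shirshurushi is wrong: it uses witnessed instead of hearsay for evidentiality.

D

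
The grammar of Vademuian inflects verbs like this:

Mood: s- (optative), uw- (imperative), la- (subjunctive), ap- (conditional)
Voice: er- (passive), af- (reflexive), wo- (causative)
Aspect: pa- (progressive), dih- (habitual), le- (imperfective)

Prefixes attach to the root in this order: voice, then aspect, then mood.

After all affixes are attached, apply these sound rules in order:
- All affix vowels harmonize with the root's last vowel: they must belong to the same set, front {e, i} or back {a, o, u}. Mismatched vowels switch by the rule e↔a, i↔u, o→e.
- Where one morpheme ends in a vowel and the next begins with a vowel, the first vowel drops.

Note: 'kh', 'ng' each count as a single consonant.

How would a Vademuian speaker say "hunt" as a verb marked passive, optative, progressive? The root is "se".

sperse

Attach voice passive er- → erse.
Attach aspect progressive pa- → paerse.
Attach mood optative s- → spaerse.
Apply vowel harmony: spaerse → speerse.
Apply vowel deletion: speerse → sperse.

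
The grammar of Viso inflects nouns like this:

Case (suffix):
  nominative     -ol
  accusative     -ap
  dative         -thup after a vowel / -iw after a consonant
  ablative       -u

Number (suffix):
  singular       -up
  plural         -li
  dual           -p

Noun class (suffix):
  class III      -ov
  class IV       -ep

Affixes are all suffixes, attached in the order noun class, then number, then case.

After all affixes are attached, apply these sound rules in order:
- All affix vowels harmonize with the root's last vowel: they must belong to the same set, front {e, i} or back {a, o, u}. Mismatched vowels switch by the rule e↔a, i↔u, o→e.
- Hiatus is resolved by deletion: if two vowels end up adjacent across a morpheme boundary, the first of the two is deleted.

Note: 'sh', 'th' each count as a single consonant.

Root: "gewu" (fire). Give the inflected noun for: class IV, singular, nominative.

Attach noun class class IV -ep → gewuep.
Attach number singular -up → gewuepup.
Attach case nominative -ol → gewuepupol.
Apply vowel harmony: gewuepupol → gewuapupol.
Apply vowel deletion: gewuapupol → gewapupol.

gewapupol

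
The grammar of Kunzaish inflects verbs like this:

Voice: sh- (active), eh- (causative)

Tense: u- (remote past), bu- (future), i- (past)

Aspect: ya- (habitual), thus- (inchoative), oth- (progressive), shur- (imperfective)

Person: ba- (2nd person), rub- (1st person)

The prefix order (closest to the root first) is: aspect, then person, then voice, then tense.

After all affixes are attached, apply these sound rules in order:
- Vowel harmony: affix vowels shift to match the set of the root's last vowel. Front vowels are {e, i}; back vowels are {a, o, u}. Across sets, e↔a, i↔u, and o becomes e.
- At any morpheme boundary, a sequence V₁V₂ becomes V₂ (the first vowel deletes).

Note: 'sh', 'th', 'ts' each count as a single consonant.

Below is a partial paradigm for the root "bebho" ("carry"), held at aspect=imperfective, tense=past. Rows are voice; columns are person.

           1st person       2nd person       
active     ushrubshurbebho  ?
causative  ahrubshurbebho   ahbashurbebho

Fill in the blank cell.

Attach aspect imperfective shur- → shurbebho.
Attach person 2nd person ba- → bashurbebho.
Attach voice active sh- → shbashurbebho.
Attach tense past i- → ishbashurbebho.
Apply vowel harmony: ishbashurbebho → ushbashurbebho.
Vowel deletion: no change.

ushbashurbebho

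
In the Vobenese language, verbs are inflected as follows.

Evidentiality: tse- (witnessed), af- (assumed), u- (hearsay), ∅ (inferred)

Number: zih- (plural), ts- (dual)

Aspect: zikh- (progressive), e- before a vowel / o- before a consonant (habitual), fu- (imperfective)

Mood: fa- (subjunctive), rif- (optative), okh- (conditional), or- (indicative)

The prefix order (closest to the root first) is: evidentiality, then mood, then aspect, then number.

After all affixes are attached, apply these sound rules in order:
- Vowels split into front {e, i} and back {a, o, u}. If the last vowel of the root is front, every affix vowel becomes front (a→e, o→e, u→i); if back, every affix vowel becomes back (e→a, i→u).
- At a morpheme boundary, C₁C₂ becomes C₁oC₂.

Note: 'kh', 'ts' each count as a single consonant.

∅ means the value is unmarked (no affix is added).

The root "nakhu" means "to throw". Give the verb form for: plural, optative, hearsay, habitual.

zuhorufunakhu

Attach evidentiality hearsay u- → unakhu.
Attach mood optative rif- → rifunakhu.
Attach aspect habitual o- (before consonant 'r') → orifunakhu.
Attach number plural zih- → zihorifunakhu.
Apply vowel harmony: zihorifunakhu → zuhorufunakhu.
Epenthesis: no change.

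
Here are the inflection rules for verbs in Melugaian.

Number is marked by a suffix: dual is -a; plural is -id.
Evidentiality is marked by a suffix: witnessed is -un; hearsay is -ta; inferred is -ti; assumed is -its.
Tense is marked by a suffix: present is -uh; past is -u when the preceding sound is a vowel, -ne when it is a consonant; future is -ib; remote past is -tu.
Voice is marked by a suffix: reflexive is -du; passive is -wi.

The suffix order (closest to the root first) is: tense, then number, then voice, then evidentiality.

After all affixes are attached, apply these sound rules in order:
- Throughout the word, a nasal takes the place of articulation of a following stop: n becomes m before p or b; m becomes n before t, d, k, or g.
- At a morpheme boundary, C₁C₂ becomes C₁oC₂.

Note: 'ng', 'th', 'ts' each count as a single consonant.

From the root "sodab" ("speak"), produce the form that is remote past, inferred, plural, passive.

sodabotuidowiti

Attach tense remote past -tu → sodabtu.
Attach number plural -id → sodabtuid.
Attach voice passive -wi → sodabtuidwi.
Attach evidentiality inferred -ti → sodabtuidwiti.
Nasal assimilation: no change.
Apply epenthesis: sodabtuidwiti → sodabotuidowiti.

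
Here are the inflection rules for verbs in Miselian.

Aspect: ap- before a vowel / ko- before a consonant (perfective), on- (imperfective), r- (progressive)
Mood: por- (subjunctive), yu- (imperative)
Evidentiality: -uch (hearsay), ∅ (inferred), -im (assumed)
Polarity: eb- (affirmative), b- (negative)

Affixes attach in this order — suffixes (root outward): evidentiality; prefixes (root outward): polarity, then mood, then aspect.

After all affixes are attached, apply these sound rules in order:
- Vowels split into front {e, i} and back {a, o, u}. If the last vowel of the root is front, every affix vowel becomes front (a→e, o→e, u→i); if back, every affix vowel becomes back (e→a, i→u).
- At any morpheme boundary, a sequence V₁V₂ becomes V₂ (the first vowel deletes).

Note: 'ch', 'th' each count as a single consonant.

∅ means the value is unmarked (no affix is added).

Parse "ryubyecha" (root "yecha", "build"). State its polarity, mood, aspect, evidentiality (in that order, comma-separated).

negative, imperative, progressive, inferred

Segment: r-yu-b-yecha.
polarity: b- → negative.
mood: yu- → imperative.
aspect: r- → progressive.
evidentiality: ∅ → inferred.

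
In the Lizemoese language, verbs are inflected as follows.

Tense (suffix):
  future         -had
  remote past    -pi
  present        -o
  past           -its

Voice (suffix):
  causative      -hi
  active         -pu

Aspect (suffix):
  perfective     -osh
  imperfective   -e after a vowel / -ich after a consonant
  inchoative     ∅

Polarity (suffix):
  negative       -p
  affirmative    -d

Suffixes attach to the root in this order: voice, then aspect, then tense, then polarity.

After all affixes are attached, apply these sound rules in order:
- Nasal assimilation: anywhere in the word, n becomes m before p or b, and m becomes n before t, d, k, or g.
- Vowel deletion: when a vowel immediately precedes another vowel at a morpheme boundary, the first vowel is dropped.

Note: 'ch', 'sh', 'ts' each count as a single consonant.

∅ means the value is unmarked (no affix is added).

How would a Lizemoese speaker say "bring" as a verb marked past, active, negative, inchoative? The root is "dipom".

Attach voice active -pu → dipompu.
aspect = inchoative: zero marking, form stays dipompu.
Attach tense past -its → dipompuits.
Attach polarity negative -p → dipompuitsp.
Nasal assimilation: no change.
Apply vowel deletion: dipompuitsp → dipompitsp.

dipompitsp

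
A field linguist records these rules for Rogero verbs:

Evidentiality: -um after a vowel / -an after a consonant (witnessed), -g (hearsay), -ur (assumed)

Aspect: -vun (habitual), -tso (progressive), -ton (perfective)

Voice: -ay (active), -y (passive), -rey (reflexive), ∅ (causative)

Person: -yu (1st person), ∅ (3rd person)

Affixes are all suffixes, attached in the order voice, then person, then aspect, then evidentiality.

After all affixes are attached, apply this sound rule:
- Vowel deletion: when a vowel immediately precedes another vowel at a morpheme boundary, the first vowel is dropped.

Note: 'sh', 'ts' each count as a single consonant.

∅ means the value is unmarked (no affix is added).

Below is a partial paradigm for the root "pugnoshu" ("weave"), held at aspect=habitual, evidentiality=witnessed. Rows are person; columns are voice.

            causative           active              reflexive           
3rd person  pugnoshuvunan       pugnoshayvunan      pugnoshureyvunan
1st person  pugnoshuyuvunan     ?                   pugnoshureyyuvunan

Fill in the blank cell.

pugnoshayyuvunan

Attach voice active -ay → pugnoshuay.
Attach person 1st person -yu → pugnoshuayyu.
Attach aspect habitual -vun → pugnoshuayyuvun.
Attach evidentiality witnessed -an (after consonant 'n') → pugnoshuayyuvunan.
Apply vowel deletion: pugnoshuayyuvunan → pugnoshayyuvunan.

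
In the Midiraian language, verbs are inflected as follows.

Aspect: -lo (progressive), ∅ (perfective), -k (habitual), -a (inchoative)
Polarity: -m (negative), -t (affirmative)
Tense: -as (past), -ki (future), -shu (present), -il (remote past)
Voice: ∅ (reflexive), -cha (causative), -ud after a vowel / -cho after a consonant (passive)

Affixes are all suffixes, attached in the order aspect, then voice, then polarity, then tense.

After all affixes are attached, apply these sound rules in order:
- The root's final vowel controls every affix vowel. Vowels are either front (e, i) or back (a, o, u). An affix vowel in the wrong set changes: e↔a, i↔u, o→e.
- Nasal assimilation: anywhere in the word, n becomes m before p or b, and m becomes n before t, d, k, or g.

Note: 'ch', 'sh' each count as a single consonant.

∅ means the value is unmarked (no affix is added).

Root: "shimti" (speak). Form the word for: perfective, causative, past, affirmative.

shintichetes

aspect = perfective: zero marking, form stays shimti.
Attach voice causative -cha → shimticha.
Attach polarity affirmative -t → shimtichat.
Attach tense past -as → shimtichatas.
Apply vowel harmony: shimtichatas → shimtichetes.
Apply nasal assimilation: shimtichetes → shintichetes.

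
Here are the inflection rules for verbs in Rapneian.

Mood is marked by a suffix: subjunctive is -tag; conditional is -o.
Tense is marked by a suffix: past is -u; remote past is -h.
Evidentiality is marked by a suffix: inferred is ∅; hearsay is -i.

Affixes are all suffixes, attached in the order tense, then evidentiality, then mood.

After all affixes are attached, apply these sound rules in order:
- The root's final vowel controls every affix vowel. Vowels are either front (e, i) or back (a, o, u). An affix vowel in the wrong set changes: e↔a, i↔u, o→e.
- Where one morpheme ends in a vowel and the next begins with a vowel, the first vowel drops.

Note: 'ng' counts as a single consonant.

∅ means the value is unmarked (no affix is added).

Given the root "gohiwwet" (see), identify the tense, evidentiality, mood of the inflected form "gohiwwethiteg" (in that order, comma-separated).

remote past, hearsay, subjunctive

Segment: gohiwwet-h-i-tag.
tense: -h → remote past.
evidentiality: -i → hearsay.
mood: -tag → subjunctive.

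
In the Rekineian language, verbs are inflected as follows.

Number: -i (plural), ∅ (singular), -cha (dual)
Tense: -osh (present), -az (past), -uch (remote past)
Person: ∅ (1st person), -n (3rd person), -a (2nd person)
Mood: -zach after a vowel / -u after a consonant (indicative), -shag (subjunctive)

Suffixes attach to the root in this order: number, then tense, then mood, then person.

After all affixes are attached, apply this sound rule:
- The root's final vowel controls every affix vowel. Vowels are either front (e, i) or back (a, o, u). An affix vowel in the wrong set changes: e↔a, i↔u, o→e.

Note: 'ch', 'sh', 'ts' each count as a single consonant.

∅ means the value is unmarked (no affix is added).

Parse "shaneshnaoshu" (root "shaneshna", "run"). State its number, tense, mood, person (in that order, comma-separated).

singular, present, indicative, 1st person

Segment: shaneshna-osh-u.
number: ∅ → singular.
tense: -osh → present.
mood: -zach/u → indicative.
person: ∅ → 1st person.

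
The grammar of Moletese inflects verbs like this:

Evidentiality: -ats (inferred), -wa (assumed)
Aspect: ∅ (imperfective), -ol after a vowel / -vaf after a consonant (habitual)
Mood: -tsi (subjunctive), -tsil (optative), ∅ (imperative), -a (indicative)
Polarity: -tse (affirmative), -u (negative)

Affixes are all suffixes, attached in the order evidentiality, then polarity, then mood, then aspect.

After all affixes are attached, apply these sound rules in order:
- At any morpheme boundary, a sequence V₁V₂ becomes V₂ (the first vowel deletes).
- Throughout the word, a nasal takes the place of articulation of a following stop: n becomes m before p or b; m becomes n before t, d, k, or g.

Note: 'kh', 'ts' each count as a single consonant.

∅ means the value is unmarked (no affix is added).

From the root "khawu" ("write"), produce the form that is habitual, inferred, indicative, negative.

khawatsol

Attach evidentiality inferred -ats → khawuats.
Attach polarity negative -u → khawuatsu.
Attach mood indicative -a → khawuatsua.
Attach aspect habitual -ol (after vowel 'a') → khawuatsuaol.
Apply vowel deletion: khawuatsuaol → khawatsol.
Nasal assimilation: no change.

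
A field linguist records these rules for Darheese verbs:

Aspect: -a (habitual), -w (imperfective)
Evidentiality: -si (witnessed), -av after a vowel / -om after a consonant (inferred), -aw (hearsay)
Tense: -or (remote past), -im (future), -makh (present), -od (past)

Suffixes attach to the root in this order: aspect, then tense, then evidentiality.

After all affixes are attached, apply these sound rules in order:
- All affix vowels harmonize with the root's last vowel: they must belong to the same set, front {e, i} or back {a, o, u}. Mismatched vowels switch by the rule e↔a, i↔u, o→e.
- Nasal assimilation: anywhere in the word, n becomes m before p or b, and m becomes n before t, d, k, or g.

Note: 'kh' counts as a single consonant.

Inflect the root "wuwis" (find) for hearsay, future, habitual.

wuwiseimew

Attach aspect habitual -a → wuwisa.
Attach tense future -im → wuwisaim.
Attach evidentiality hearsay -aw → wuwisaimaw.
Apply vowel harmony: wuwisaimaw → wuwiseimew.
Nasal assimilation: no change.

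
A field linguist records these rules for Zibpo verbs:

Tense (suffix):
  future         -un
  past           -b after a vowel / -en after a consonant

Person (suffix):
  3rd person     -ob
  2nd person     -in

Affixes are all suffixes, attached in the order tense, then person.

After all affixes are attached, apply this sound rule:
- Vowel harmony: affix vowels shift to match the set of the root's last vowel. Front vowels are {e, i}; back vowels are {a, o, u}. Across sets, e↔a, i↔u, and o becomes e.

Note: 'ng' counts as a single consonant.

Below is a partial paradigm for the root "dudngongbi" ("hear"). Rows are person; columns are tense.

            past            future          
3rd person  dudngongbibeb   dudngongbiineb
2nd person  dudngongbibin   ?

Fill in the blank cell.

dudngongbiinin

Attach tense future -un → dudngongbiun.
Attach person 2nd person -in → dudngongbiunin.
Apply vowel harmony: dudngongbiunin → dudngongbiinin.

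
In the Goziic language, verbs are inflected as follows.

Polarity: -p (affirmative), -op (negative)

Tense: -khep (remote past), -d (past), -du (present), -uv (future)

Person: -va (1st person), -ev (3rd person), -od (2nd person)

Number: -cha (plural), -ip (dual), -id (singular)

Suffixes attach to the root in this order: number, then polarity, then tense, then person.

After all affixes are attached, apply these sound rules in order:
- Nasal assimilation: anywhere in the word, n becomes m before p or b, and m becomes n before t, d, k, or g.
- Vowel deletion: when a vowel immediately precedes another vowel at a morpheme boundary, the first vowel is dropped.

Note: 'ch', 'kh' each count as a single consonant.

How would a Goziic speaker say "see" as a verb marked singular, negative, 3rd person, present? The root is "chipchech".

Attach number singular -id → chipchechid.
Attach polarity negative -op → chipchechidop.
Attach tense present -du → chipchechidopdu.
Attach person 3rd person -ev → chipchechidopduev.
Nasal assimilation: no change.
Apply vowel deletion: chipchechidopduev → chipchechidopdev.

chipchechidopdev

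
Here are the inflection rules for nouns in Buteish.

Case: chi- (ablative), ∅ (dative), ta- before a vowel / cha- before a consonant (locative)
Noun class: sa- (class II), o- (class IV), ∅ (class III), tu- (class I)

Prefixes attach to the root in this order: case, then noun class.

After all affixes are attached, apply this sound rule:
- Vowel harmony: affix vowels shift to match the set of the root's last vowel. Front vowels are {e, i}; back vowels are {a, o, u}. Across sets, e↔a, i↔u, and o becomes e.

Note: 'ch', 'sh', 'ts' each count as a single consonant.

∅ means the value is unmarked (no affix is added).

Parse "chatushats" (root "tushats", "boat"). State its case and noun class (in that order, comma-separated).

Segment: cha-tushats.
case: ta/cha- → locative.
noun class: ∅ → class III.

locative, class III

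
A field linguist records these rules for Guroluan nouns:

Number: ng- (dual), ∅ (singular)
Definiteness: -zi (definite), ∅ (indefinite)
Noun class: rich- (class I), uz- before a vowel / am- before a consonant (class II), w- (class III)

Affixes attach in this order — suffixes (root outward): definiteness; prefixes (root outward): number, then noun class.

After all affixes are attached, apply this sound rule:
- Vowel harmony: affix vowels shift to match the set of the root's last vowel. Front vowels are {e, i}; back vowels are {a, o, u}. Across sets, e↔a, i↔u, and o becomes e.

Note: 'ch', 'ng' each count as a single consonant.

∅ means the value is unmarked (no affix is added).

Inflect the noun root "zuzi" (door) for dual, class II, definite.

emngzuzizi

Attach definiteness definite -zi → zuzizi.
Attach number dual ng- → ngzuzizi.
Attach noun class class II am- (before consonant 'ng') → amngzuzizi.
Apply vowel harmony: amngzuzizi → emngzuzizi.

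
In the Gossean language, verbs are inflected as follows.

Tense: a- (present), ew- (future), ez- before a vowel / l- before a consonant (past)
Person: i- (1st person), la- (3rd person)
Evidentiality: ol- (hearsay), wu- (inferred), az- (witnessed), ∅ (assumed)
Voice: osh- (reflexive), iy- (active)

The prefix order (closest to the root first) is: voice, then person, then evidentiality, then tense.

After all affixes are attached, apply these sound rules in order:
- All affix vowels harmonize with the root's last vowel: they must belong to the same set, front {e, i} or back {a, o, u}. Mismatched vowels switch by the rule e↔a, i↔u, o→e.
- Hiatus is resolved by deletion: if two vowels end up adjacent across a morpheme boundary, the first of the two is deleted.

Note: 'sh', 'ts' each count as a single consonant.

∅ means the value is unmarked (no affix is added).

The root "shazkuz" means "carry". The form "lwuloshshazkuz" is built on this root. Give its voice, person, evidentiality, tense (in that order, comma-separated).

reflexive, 3rd person, inferred, past

Segment: l-wu-la-osh-shazkuz.
voice: osh- → reflexive.
person: la- → 3rd person.
evidentiality: wu- → inferred.
tense: ez/l- → past.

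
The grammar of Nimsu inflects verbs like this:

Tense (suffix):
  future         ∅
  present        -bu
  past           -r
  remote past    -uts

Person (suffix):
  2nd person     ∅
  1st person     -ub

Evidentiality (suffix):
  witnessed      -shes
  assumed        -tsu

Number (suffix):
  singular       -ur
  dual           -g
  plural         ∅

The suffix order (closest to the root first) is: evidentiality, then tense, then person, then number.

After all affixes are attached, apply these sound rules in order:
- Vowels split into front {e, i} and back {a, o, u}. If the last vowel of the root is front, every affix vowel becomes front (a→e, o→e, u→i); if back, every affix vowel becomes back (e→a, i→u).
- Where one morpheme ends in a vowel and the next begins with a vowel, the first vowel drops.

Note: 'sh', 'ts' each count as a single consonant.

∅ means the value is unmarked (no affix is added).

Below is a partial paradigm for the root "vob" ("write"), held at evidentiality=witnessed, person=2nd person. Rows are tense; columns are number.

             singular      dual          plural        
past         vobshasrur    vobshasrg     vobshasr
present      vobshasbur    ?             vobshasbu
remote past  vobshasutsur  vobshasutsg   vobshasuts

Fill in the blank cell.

Attach evidentiality witnessed -shes → vobshes.
Attach tense present -bu → vobshesbu.
person = 2nd person: zero marking, form stays vobshesbu.
Attach number dual -g → vobshesbug.
Apply vowel harmony: vobshesbug → vobshasbug.
Vowel deletion: no change.

vobshasbug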